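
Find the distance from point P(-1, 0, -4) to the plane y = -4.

distance = |a·x₀ + b·y₀ + c·z₀ - d| / √(a² + b² + c²)
  = |0·(-1) + 1·0 + 0·(-4) - (-4)| / √(0² + 1² + 0²)
  = |0 + 0 + 0 + 4| / √(0 + 1 + 0)
  = |4| / √1
  = 4 / 1
  ≈ 4

4


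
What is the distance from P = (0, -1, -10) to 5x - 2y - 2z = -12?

distance = |a·x₀ + b·y₀ + c·z₀ - d| / √(a² + b² + c²)
  = |5·0 + (-2)·(-1) + (-2)·(-10) - (-12)| / √(5² + (-2)² + (-2)²)
  = |0 + 2 + 20 + 12| / √(25 + 4 + 4)
  = |34| / √33
  = 34 / 5.745
  ≈ 5.919

5.919


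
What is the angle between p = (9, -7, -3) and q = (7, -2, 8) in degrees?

p·q = 9·7 + (-7)·(-2) + (-3)·8 = 63 + 14 - 24 = 53
|p| = √(9² + (-7)² + (-3)²) = √139 ≈ 11.79
|q| = √(7² + (-2)² + 8²) = √117 ≈ 10.82
cos θ = (p·q)/(|p||q|) = 53/(11.79·10.82) ≈ 0.4156
θ = arccos(0.4156) ≈ 65.44°

65.44°


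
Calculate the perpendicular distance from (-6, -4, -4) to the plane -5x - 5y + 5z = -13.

distance = |a·x₀ + b·y₀ + c·z₀ - d| / √(a² + b² + c²)
  = |(-5)·(-6) + (-5)·(-4) + 5·(-4) - (-13)| / √((-5)² + (-5)² + 5²)
  = |30 + 20 - 20 + 13| / √(25 + 25 + 25)
  = |43| / √75
  = 43 / 8.66
  ≈ 4.965

4.965


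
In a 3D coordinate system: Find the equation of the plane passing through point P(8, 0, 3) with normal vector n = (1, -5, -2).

The plane through P with normal n = (a, b, c) satisfies n·(r - P) = 0,
i.e. ax + by + cz = a·x₀ + b·y₀ + c·z₀.
d = 1·8 + (-5)·0 + (-2)·3
  = 8 + 0 - 6
  = 2
Equation: x - 5y - 2z = 2

x - 5y - 2z = 2


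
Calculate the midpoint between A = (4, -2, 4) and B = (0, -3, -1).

M = ((x₁+x₂)/2, (y₁+y₂)/2, (z₁+z₂)/2)
  = ((4 + 0)/2, (-2 - 3)/2, (4 - 1)/2)
  = (4/2, -5/2, 3/2)
  = (2, -2.5, 1.5)

(2, -2.5, 1.5)


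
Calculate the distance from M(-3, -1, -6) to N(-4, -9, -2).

d = √[(x₂-x₁)² + (y₂-y₁)² + (z₂-z₁)²]
  = √[(-1)² + (-8)² + 4²]
  = √[1 + 64 + 16]
  = √81
  ≈ 9

9


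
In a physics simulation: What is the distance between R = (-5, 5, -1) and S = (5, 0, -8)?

d = √[(x₂-x₁)² + (y₂-y₁)² + (z₂-z₁)²]
  = √[10² + (-5)² + (-7)²]
  = √[100 + 25 + 49]
  = √174
  ≈ 13.19

13.19


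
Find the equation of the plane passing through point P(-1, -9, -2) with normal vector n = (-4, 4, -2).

The plane through P with normal n = (a, b, c) satisfies n·(r - P) = 0,
i.e. ax + by + cz = a·x₀ + b·y₀ + c·z₀.
d = (-4)·(-1) + 4·(-9) + (-2)·(-2)
  = 4 - 36 + 4
  = -28
Equation: -4x + 4y - 2z = -28

-4x + 4y - 2z = -28


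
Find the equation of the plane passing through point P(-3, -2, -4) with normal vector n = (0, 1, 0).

The plane through P with normal n = (a, b, c) satisfies n·(r - P) = 0,
i.e. ax + by + cz = a·x₀ + b·y₀ + c·z₀.
d = 0·(-3) + 1·(-2) + 0·(-4)
  = 0 - 2 + 0
  = -2
Equation: y = -2

y = -2


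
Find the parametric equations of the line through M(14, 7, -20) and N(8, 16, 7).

Direction vector d = N - M = (8 - 14, 16 - 7, 7 + 20) = (-6, 9, 27)
Parametric form r = M + t·d:
x = 14 - 6t, y = 7 + 9t, z = -20 + 27t

x = 14 - 6t, y = 7 + 9t, z = -20 + 27t


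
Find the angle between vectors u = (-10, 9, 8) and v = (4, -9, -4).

u·v = (-10)·4 + 9·(-9) + 8·(-4) = -40 - 81 - 32 = -153
|u| = √((-10)² + 9² + 8²) = √245 ≈ 15.65
|v| = √(4² + (-9)² + (-4)²) = √113 ≈ 10.63
cos θ = (u·v)/(|u||v|) = -153/(15.65·10.63) ≈ -0.9195
θ = arccos(-0.9195) ≈ 156.9°

156.9°


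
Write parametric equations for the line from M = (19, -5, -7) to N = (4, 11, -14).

Direction vector d = N - M = (4 - 19, 11 + 5, -14 + 7) = (-15, 16, -7)
Parametric form r = M + t·d:
x = 19 - 15t, y = -5 + 16t, z = -7 - 7t

x = 19 - 15t, y = -5 + 16t, z = -7 - 7t


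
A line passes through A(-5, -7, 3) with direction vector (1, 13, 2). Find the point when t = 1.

P(t) = A + t·d
  = (-5 + 1·1, -7 + 13·1, 3 + 2·1)
  = (-5 + 1, -7 + 13, 3 + 2)
  = (-4, 6, 5)

(-4, 6, 5)


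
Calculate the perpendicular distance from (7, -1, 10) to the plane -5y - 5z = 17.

distance = |a·x₀ + b·y₀ + c·z₀ - d| / √(a² + b² + c²)
  = |0·7 + (-5)·(-1) + (-5)·10 - 17| / √(0² + (-5)² + (-5)²)
  = |0 + 5 - 50 - 17| / √(0 + 25 + 25)
  = |-62| / √50
  = 62 / 7.071
  ≈ 8.768

8.768


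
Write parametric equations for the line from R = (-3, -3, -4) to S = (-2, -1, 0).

Direction vector d = S - R = (-2 + 3, -1 + 3, 0 + 4) = (1, 2, 4)
Parametric form r = R + t·d:
x = -3 + t, y = -3 + 2t, z = -4 + 4t

x = -3 + t, y = -3 + 2t, z = -4 + 4t


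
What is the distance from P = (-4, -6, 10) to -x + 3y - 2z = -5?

distance = |a·x₀ + b·y₀ + c·z₀ - d| / √(a² + b² + c²)
  = |(-1)·(-4) + 3·(-6) + (-2)·10 - (-5)| / √((-1)² + 3² + (-2)²)
  = |4 - 18 - 20 + 5| / √(1 + 9 + 4)
  = |-29| / √14
  = 29 / 3.742
  ≈ 7.751

7.751


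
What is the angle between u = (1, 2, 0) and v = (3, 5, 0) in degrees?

u·v = 1·3 + 2·5 + 0·0 = 3 + 10 + 0 = 13
|u| = √(1² + 2² + 0²) = √5 ≈ 2.236
|v| = √(3² + 5² + 0²) = √34 ≈ 5.831
cos θ = (u·v)/(|u||v|) = 13/(2.236·5.831) ≈ 0.9971
θ = arccos(0.9971) ≈ 4.399°

4.399°


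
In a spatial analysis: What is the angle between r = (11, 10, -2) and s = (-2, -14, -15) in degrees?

r·s = 11·(-2) + 10·(-14) + (-2)·(-15) = -22 - 140 + 30 = -132
|r| = √(11² + 10² + (-2)²) = √225 ≈ 15
|s| = √((-2)² + (-14)² + (-15)²) = √425 ≈ 20.62
cos θ = (r·s)/(|r||s|) = -132/(15·20.62) ≈ -0.4269
θ = arccos(-0.4269) ≈ 115.3°

115.3°


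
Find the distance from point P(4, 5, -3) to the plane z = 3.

distance = |a·x₀ + b·y₀ + c·z₀ - d| / √(a² + b² + c²)
  = |0·4 + 0·5 + 1·(-3) - 3| / √(0² + 0² + 1²)
  = |0 + 0 - 3 - 3| / √(0 + 0 + 1)
  = |-6| / √1
  = 6 / 1
  ≈ 6

6


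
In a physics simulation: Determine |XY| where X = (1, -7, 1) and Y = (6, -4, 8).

d = √[(x₂-x₁)² + (y₂-y₁)² + (z₂-z₁)²]
  = √[5² + 3² + 7²]
  = √[25 + 9 + 49]
  = √83
  ≈ 9.11

9.11


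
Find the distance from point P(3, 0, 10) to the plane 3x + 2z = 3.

distance = |a·x₀ + b·y₀ + c·z₀ - d| / √(a² + b² + c²)
  = |3·3 + 0·0 + 2·10 - 3| / √(3² + 0² + 2²)
  = |9 + 0 + 20 - 3| / √(9 + 0 + 4)
  = |26| / √13
  = 26 / 3.606
  ≈ 7.211

7.211


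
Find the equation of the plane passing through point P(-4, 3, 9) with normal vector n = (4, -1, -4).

The plane through P with normal n = (a, b, c) satisfies n·(r - P) = 0,
i.e. ax + by + cz = a·x₀ + b·y₀ + c·z₀.
d = 4·(-4) + (-1)·3 + (-4)·9
  = -16 - 3 - 36
  = -55
Equation: 4x - y - 4z = -55

4x - y - 4z = -55


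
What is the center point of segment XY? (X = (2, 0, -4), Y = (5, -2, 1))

M = ((x₁+x₂)/2, (y₁+y₂)/2, (z₁+z₂)/2)
  = ((2 + 5)/2, (0 - 2)/2, (-4 + 1)/2)
  = (7/2, -2/2, -3/2)
  = (3.5, -1, -1.5)

(3.5, -1, -1.5)


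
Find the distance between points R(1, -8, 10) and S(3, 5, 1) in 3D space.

d = √[(x₂-x₁)² + (y₂-y₁)² + (z₂-z₁)²]
  = √[2² + 13² + (-9)²]
  = √[4 + 169 + 81]
  = √254
  ≈ 15.94

15.94


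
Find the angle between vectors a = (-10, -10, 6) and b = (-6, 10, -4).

a·b = (-10)·(-6) + (-10)·10 + 6·(-4) = 60 - 100 - 24 = -64
|a| = √((-10)² + (-10)² + 6²) = √236 ≈ 15.36
|b| = √((-6)² + 10² + (-4)²) = √152 ≈ 12.33
cos θ = (a·b)/(|a||b|) = -64/(15.36·12.33) ≈ -0.3379
θ = arccos(-0.3379) ≈ 109.7°

109.7°


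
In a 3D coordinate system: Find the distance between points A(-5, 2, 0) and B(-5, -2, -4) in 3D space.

d = √[(x₂-x₁)² + (y₂-y₁)² + (z₂-z₁)²]
  = √[0² + (-4)² + (-4)²]
  = √[0 + 16 + 16]
  = √32
  ≈ 5.657

5.657


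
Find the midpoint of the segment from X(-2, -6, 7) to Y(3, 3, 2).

M = ((x₁+x₂)/2, (y₁+y₂)/2, (z₁+z₂)/2)
  = ((-2 + 3)/2, (-6 + 3)/2, (7 + 2)/2)
  = (1/2, -3/2, 9/2)
  = (0.5, -1.5, 4.5)

(0.5, -1.5, 4.5)


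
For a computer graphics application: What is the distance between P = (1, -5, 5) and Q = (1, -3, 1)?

d = √[(x₂-x₁)² + (y₂-y₁)² + (z₂-z₁)²]
  = √[0² + 2² + (-4)²]
  = √[0 + 4 + 16]
  = √20
  ≈ 4.472

4.472


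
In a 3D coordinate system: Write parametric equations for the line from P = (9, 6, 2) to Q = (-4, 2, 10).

Direction vector d = Q - P = (-4 - 9, 2 - 6, 10 - 2) = (-13, -4, 8)
Parametric form r = P + t·d:
x = 9 - 13t, y = 6 - 4t, z = 2 + 8t

x = 9 - 13t, y = 6 - 4t, z = 2 + 8t


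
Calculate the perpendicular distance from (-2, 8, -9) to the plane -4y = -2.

distance = |a·x₀ + b·y₀ + c·z₀ - d| / √(a² + b² + c²)
  = |0·(-2) + (-4)·8 + 0·(-9) - (-2)| / √(0² + (-4)² + 0²)
  = |0 - 32 + 0 + 2| / √(0 + 16 + 0)
  = |-30| / √16
  = 30 / 4
  ≈ 7.5

7.5


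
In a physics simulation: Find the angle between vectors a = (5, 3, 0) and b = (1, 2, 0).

a·b = 5·1 + 3·2 + 0·0 = 5 + 6 + 0 = 11
|a| = √(5² + 3² + 0²) = √34 ≈ 5.831
|b| = √(1² + 2² + 0²) = √5 ≈ 2.236
cos θ = (a·b)/(|a||b|) = 11/(5.831·2.236) ≈ 0.8437
θ = arccos(0.8437) ≈ 32.47°

32.47°


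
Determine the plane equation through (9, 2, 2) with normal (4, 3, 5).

The plane through P with normal n = (a, b, c) satisfies n·(r - P) = 0,
i.e. ax + by + cz = a·x₀ + b·y₀ + c·z₀.
d = 4·9 + 3·2 + 5·2
  = 36 + 6 + 10
  = 52
Equation: 4x + 3y + 5z = 52

4x + 3y + 5z = 52


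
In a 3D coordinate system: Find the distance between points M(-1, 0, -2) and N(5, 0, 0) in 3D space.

d = √[(x₂-x₁)² + (y₂-y₁)² + (z₂-z₁)²]
  = √[6² + 0² + 2²]
  = √[36 + 0 + 4]
  = √40
  ≈ 6.325

6.325


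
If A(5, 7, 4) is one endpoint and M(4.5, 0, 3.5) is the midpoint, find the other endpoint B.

B = 2M - A
  = (2·4.5 - 5, 2·0 - 7, 2·3.5 - 4)
  = (9 - 5, 0 - 7, 7 - 4)
  = (4, -7, 3)

(4, -7, 3)


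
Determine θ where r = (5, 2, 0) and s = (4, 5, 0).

r·s = 5·4 + 2·5 + 0·0 = 20 + 10 + 0 = 30
|r| = √(5² + 2² + 0²) = √29 ≈ 5.385
|s| = √(4² + 5² + 0²) = √41 ≈ 6.403
cos θ = (r·s)/(|r||s|) = 30/(5.385·6.403) ≈ 0.87
θ = arccos(0.87) ≈ 29.54°

29.54°


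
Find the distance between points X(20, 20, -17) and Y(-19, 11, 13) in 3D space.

d = √[(x₂-x₁)² + (y₂-y₁)² + (z₂-z₁)²]
  = √[(-39)² + (-9)² + 30²]
  = √[1521 + 81 + 900]
  = √2502
  ≈ 50.02

50.02


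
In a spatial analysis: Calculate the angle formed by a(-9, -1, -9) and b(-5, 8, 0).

a·b = (-9)·(-5) + (-1)·8 + (-9)·0 = 45 - 8 + 0 = 37
|a| = √((-9)² + (-1)² + (-9)²) = √163 ≈ 12.77
|b| = √((-5)² + 8² + 0²) = √89 ≈ 9.434
cos θ = (a·b)/(|a||b|) = 37/(12.77·9.434) ≈ 0.3072
θ = arccos(0.3072) ≈ 72.11°

72.11°


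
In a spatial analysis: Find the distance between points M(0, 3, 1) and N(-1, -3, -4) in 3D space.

d = √[(x₂-x₁)² + (y₂-y₁)² + (z₂-z₁)²]
  = √[(-1)² + (-6)² + (-5)²]
  = √[1 + 36 + 25]
  = √62
  ≈ 7.874

7.874


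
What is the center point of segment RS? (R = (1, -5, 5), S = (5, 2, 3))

M = ((x₁+x₂)/2, (y₁+y₂)/2, (z₁+z₂)/2)
  = ((1 + 5)/2, (-5 + 2)/2, (5 + 3)/2)
  = (6/2, -3/2, 8/2)
  = (3, -1.5, 4)

(3, -1.5, 4)


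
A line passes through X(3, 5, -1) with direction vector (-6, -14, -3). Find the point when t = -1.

P(t) = X + t·d
  = (3 + (-6)·(-1), 5 + (-14)·(-1), -1 + (-3)·(-1))
  = (3 + 6, 5 + 14, -1 + 3)
  = (9, 19, 2)

(9, 19, 2)


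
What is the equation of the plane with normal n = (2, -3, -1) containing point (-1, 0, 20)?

The plane through P with normal n = (a, b, c) satisfies n·(r - P) = 0,
i.e. ax + by + cz = a·x₀ + b·y₀ + c·z₀.
d = 2·(-1) + (-3)·0 + (-1)·20
  = -2 + 0 - 20
  = -22
Equation: 2x - 3y - z = -22

2x - 3y - z = -22


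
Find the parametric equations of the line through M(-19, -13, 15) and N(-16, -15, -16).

Direction vector d = N - M = (-16 + 19, -15 + 13, -16 - 15) = (3, -2, -31)
Parametric form r = M + t·d:
x = -19 + 3t, y = -13 - 2t, z = 15 - 31t

x = -19 + 3t, y = -13 - 2t, z = 15 - 31t


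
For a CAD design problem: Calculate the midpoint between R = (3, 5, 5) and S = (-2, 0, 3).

M = ((x₁+x₂)/2, (y₁+y₂)/2, (z₁+z₂)/2)
  = ((3 - 2)/2, (5 + 0)/2, (5 + 3)/2)
  = (1/2, 5/2, 8/2)
  = (0.5, 2.5, 4)

(0.5, 2.5, 4)


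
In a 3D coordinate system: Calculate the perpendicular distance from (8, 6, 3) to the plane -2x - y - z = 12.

distance = |a·x₀ + b·y₀ + c·z₀ - d| / √(a² + b² + c²)
  = |(-2)·8 + (-1)·6 + (-1)·3 - 12| / √((-2)² + (-1)² + (-1)²)
  = |-16 - 6 - 3 - 12| / √(4 + 1 + 1)
  = |-37| / √6
  = 37 / 2.449
  ≈ 15.11

15.11


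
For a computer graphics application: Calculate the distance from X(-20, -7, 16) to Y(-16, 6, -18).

d = √[(x₂-x₁)² + (y₂-y₁)² + (z₂-z₁)²]
  = √[4² + 13² + (-34)²]
  = √[16 + 169 + 1156]
  = √1341
  ≈ 36.62

36.62


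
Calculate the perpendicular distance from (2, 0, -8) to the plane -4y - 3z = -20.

distance = |a·x₀ + b·y₀ + c·z₀ - d| / √(a² + b² + c²)
  = |0·2 + (-4)·0 + (-3)·(-8) - (-20)| / √(0² + (-4)² + (-3)²)
  = |0 + 0 + 24 + 20| / √(0 + 16 + 9)
  = |44| / √25
  = 44 / 5
  ≈ 8.8

8.8


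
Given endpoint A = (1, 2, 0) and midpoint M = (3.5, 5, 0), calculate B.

B = 2M - A
  = (2·3.5 - 1, 2·5 - 2, 2·0 - 0)
  = (7 - 1, 10 - 2, 0 + 0)
  = (6, 8, 0)

(6, 8, 0)


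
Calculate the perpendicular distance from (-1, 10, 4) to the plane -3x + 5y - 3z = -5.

distance = |a·x₀ + b·y₀ + c·z₀ - d| / √(a² + b² + c²)
  = |(-3)·(-1) + 5·10 + (-3)·4 - (-5)| / √((-3)² + 5² + (-3)²)
  = |3 + 50 - 12 + 5| / √(9 + 25 + 9)
  = |46| / √43
  = 46 / 6.557
  ≈ 7.015

7.015


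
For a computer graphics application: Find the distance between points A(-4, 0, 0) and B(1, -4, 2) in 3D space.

d = √[(x₂-x₁)² + (y₂-y₁)² + (z₂-z₁)²]
  = √[5² + (-4)² + 2²]
  = √[25 + 16 + 4]
  = √45
  ≈ 6.708

6.708


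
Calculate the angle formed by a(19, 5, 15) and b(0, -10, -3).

a·b = 19·0 + 5·(-10) + 15·(-3) = 0 - 50 - 45 = -95
|a| = √(19² + 5² + 15²) = √611 ≈ 24.72
|b| = √(0² + (-10)² + (-3)²) = √109 ≈ 10.44
cos θ = (a·b)/(|a||b|) = -95/(24.72·10.44) ≈ -0.3681
θ = arccos(-0.3681) ≈ 111.6°

111.6°


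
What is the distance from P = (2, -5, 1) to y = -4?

distance = |a·x₀ + b·y₀ + c·z₀ - d| / √(a² + b² + c²)
  = |0·2 + 1·(-5) + 0·1 - (-4)| / √(0² + 1² + 0²)
  = |0 - 5 + 0 + 4| / √(0 + 1 + 0)
  = |-1| / √1
  = 1 / 1
  ≈ 1

1


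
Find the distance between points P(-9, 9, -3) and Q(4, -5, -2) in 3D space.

d = √[(x₂-x₁)² + (y₂-y₁)² + (z₂-z₁)²]
  = √[13² + (-14)² + 1²]
  = √[169 + 196 + 1]
  = √366
  ≈ 19.13

19.13


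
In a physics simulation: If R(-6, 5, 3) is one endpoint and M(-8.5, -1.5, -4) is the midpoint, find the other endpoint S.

S = 2M - R
  = (2·(-8.5) - (-6), 2·(-1.5) - 5, 2·(-4) - 3)
  = (-17 + 6, -3 - 5, -8 - 3)
  = (-11, -8, -11)

(-11, -8, -11)


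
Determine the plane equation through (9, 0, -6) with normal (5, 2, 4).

The plane through P with normal n = (a, b, c) satisfies n·(r - P) = 0,
i.e. ax + by + cz = a·x₀ + b·y₀ + c·z₀.
d = 5·9 + 2·0 + 4·(-6)
  = 45 + 0 - 24
  = 21
Equation: 5x + 2y + 4z = 21

5x + 2y + 4z = 21


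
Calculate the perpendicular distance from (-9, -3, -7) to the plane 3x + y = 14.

distance = |a·x₀ + b·y₀ + c·z₀ - d| / √(a² + b² + c²)
  = |3·(-9) + 1·(-3) + 0·(-7) - 14| / √(3² + 1² + 0²)
  = |-27 - 3 + 0 - 14| / √(9 + 1 + 0)
  = |-44| / √10
  = 44 / 3.162
  ≈ 13.91

13.91


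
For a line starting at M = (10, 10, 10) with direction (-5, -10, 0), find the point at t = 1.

P(t) = M + t·d
  = (10 + (-5)·1, 10 + (-10)·1, 10 + 0·1)
  = (10 - 5, 10 - 10, 10 + 0)
  = (5, 0, 10)

(5, 0, 10)


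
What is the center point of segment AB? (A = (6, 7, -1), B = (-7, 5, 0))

M = ((x₁+x₂)/2, (y₁+y₂)/2, (z₁+z₂)/2)
  = ((6 - 7)/2, (7 + 5)/2, (-1 + 0)/2)
  = (-1/2, 12/2, -1/2)
  = (-0.5, 6, -0.5)

(-0.5, 6, -0.5)


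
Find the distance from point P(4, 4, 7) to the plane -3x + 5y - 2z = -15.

distance = |a·x₀ + b·y₀ + c·z₀ - d| / √(a² + b² + c²)
  = |(-3)·4 + 5·4 + (-2)·7 - (-15)| / √((-3)² + 5² + (-2)²)
  = |-12 + 20 - 14 + 15| / √(9 + 25 + 4)
  = |9| / √38
  = 9 / 6.164
  ≈ 1.46

1.46


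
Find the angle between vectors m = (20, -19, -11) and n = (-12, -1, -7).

m·n = 20·(-12) + (-19)·(-1) + (-11)·(-7) = -240 + 19 + 77 = -144
|m| = √(20² + (-19)² + (-11)²) = √882 ≈ 29.7
|n| = √((-12)² + (-1)² + (-7)²) = √194 ≈ 13.93
cos θ = (m·n)/(|m||n|) = -144/(29.7·13.93) ≈ -0.3481
θ = arccos(-0.3481) ≈ 110.4°

110.4°


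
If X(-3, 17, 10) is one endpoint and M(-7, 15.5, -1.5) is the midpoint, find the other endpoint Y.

Y = 2M - X
  = (2·(-7) - (-3), 2·15.5 - 17, 2·(-1.5) - 10)
  = (-14 + 3, 31 - 17, -3 - 10)
  = (-11, 14, -13)

(-11, 14, -13)


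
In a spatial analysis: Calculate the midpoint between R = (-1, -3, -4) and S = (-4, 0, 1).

M = ((x₁+x₂)/2, (y₁+y₂)/2, (z₁+z₂)/2)
  = ((-1 - 4)/2, (-3 + 0)/2, (-4 + 1)/2)
  = (-5/2, -3/2, -3/2)
  = (-2.5, -1.5, -1.5)

(-2.5, -1.5, -1.5)


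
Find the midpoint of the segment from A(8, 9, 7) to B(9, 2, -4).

M = ((x₁+x₂)/2, (y₁+y₂)/2, (z₁+z₂)/2)
  = ((8 + 9)/2, (9 + 2)/2, (7 - 4)/2)
  = (17/2, 11/2, 3/2)
  = (8.5, 5.5, 1.5)

(8.5, 5.5, 1.5)


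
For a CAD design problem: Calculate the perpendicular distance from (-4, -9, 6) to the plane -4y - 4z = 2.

distance = |a·x₀ + b·y₀ + c·z₀ - d| / √(a² + b² + c²)
  = |0·(-4) + (-4)·(-9) + (-4)·6 - 2| / √(0² + (-4)² + (-4)²)
  = |0 + 36 - 24 - 2| / √(0 + 16 + 16)
  = |10| / √32
  = 10 / 5.657
  ≈ 1.768

1.768


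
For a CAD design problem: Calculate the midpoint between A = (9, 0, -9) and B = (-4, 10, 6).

M = ((x₁+x₂)/2, (y₁+y₂)/2, (z₁+z₂)/2)
  = ((9 - 4)/2, (0 + 10)/2, (-9 + 6)/2)
  = (5/2, 10/2, -3/2)
  = (2.5, 5, -1.5)

(2.5, 5, -1.5)


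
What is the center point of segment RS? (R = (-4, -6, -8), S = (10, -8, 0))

M = ((x₁+x₂)/2, (y₁+y₂)/2, (z₁+z₂)/2)
  = ((-4 + 10)/2, (-6 - 8)/2, (-8 + 0)/2)
  = (6/2, -14/2, -8/2)
  = (3, -7, -4)

(3, -7, -4)


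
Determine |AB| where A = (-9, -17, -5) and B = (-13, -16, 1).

d = √[(x₂-x₁)² + (y₂-y₁)² + (z₂-z₁)²]
  = √[(-4)² + 1² + 6²]
  = √[16 + 1 + 36]
  = √53
  ≈ 7.28

7.28


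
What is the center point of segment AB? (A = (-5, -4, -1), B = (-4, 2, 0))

M = ((x₁+x₂)/2, (y₁+y₂)/2, (z₁+z₂)/2)
  = ((-5 - 4)/2, (-4 + 2)/2, (-1 + 0)/2)
  = (-9/2, -2/2, -1/2)
  = (-4.5, -1, -0.5)

(-4.5, -1, -0.5)


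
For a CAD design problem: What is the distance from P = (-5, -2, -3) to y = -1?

distance = |a·x₀ + b·y₀ + c·z₀ - d| / √(a² + b² + c²)
  = |0·(-5) + 1·(-2) + 0·(-3) - (-1)| / √(0² + 1² + 0²)
  = |0 - 2 + 0 + 1| / √(0 + 1 + 0)
  = |-1| / √1
  = 1 / 1
  ≈ 1

1


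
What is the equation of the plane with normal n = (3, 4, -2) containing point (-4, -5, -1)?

The plane through P with normal n = (a, b, c) satisfies n·(r - P) = 0,
i.e. ax + by + cz = a·x₀ + b·y₀ + c·z₀.
d = 3·(-4) + 4·(-5) + (-2)·(-1)
  = -12 - 20 + 2
  = -30
Equation: 3x + 4y - 2z = -30

3x + 4y - 2z = -30


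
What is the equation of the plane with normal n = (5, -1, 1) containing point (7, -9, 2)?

The plane through P with normal n = (a, b, c) satisfies n·(r - P) = 0,
i.e. ax + by + cz = a·x₀ + b·y₀ + c·z₀.
d = 5·7 + (-1)·(-9) + 1·2
  = 35 + 9 + 2
  = 46
Equation: 5x - y + z = 46

5x - y + z = 46


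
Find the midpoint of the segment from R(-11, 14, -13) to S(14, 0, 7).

M = ((x₁+x₂)/2, (y₁+y₂)/2, (z₁+z₂)/2)
  = ((-11 + 14)/2, (14 + 0)/2, (-13 + 7)/2)
  = (3/2, 14/2, -6/2)
  = (1.5, 7, -3)

(1.5, 7, -3)


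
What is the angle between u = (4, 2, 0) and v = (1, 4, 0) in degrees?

u·v = 4·1 + 2·4 + 0·0 = 4 + 8 + 0 = 12
|u| = √(4² + 2² + 0²) = √20 ≈ 4.472
|v| = √(1² + 4² + 0²) = √17 ≈ 4.123
cos θ = (u·v)/(|u||v|) = 12/(4.472·4.123) ≈ 0.6508
θ = arccos(0.6508) ≈ 49.4°

49.4°


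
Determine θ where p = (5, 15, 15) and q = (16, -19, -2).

p·q = 5·16 + 15·(-19) + 15·(-2) = 80 - 285 - 30 = -235
|p| = √(5² + 15² + 15²) = √475 ≈ 21.79
|q| = √(16² + (-19)² + (-2)²) = √621 ≈ 24.92
cos θ = (p·q)/(|p||q|) = -235/(21.79·24.92) ≈ -0.4327
θ = arccos(-0.4327) ≈ 115.6°

115.6°


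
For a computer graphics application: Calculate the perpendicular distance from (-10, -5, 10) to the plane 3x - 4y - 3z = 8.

distance = |a·x₀ + b·y₀ + c·z₀ - d| / √(a² + b² + c²)
  = |3·(-10) + (-4)·(-5) + (-3)·10 - 8| / √(3² + (-4)² + (-3)²)
  = |-30 + 20 - 30 - 8| / √(9 + 16 + 9)
  = |-48| / √34
  = 48 / 5.831
  ≈ 8.232

8.232


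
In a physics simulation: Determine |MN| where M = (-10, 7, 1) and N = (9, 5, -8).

d = √[(x₂-x₁)² + (y₂-y₁)² + (z₂-z₁)²]
  = √[19² + (-2)² + (-9)²]
  = √[361 + 4 + 81]
  = √446
  ≈ 21.12

21.12


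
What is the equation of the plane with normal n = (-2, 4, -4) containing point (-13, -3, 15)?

The plane through P with normal n = (a, b, c) satisfies n·(r - P) = 0,
i.e. ax + by + cz = a·x₀ + b·y₀ + c·z₀.
d = (-2)·(-13) + 4·(-3) + (-4)·15
  = 26 - 12 - 60
  = -46
Equation: -2x + 4y - 4z = -46

-2x + 4y - 4z = -46


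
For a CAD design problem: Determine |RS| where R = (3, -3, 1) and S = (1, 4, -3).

d = √[(x₂-x₁)² + (y₂-y₁)² + (z₂-z₁)²]
  = √[(-2)² + 7² + (-4)²]
  = √[4 + 49 + 16]
  = √69
  ≈ 8.307

8.307


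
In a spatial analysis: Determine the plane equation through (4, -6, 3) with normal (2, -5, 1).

The plane through P with normal n = (a, b, c) satisfies n·(r - P) = 0,
i.e. ax + by + cz = a·x₀ + b·y₀ + c·z₀.
d = 2·4 + (-5)·(-6) + 1·3
  = 8 + 30 + 3
  = 41
Equation: 2x - 5y + z = 41

2x - 5y + z = 41


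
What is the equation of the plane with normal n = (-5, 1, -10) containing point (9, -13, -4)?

The plane through P with normal n = (a, b, c) satisfies n·(r - P) = 0,
i.e. ax + by + cz = a·x₀ + b·y₀ + c·z₀.
d = (-5)·9 + 1·(-13) + (-10)·(-4)
  = -45 - 13 + 40
  = -18
Equation: -5x + y - 10z = -18

-5x + y - 10z = -18


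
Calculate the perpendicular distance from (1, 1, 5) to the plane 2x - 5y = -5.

distance = |a·x₀ + b·y₀ + c·z₀ - d| / √(a² + b² + c²)
  = |2·1 + (-5)·1 + 0·5 - (-5)| / √(2² + (-5)² + 0²)
  = |2 - 5 + 0 + 5| / √(4 + 25 + 0)
  = |2| / √29
  = 2 / 5.385
  ≈ 0.3714

0.3714


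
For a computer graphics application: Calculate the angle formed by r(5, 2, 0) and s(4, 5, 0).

r·s = 5·4 + 2·5 + 0·0 = 20 + 10 + 0 = 30
|r| = √(5² + 2² + 0²) = √29 ≈ 5.385
|s| = √(4² + 5² + 0²) = √41 ≈ 6.403
cos θ = (r·s)/(|r||s|) = 30/(5.385·6.403) ≈ 0.87
θ = arccos(0.87) ≈ 29.54°

29.54°


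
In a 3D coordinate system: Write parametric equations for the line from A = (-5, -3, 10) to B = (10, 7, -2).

Direction vector d = B - A = (10 + 5, 7 + 3, -2 - 10) = (15, 10, -12)
Parametric form r = A + t·d:
x = -5 + 15t, y = -3 + 10t, z = 10 - 12t

x = -5 + 15t, y = -3 + 10t, z = 10 - 12t


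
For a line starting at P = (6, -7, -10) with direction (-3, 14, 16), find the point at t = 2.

P(t) = P + t·d
  = (6 + (-3)·2, -7 + 14·2, -10 + 16·2)
  = (6 - 6, -7 + 28, -10 + 32)
  = (0, 21, 22)

(0, 21, 22)


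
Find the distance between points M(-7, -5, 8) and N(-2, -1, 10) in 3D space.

d = √[(x₂-x₁)² + (y₂-y₁)² + (z₂-z₁)²]
  = √[5² + 4² + 2²]
  = √[25 + 16 + 4]
  = √45
  ≈ 6.708

6.708


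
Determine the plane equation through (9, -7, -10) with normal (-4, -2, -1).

The plane through P with normal n = (a, b, c) satisfies n·(r - P) = 0,
i.e. ax + by + cz = a·x₀ + b·y₀ + c·z₀.
d = (-4)·9 + (-2)·(-7) + (-1)·(-10)
  = -36 + 14 + 10
  = -12
Equation: -4x - 2y - z = -12

-4x - 2y - z = -12


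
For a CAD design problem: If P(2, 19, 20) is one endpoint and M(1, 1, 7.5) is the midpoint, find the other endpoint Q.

Q = 2M - P
  = (2·1 - 2, 2·1 - 19, 2·7.5 - 20)
  = (2 - 2, 2 - 19, 15 - 20)
  = (0, -17, -5)

(0, -17, -5)


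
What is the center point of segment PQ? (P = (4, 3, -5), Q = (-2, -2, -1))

M = ((x₁+x₂)/2, (y₁+y₂)/2, (z₁+z₂)/2)
  = ((4 - 2)/2, (3 - 2)/2, (-5 - 1)/2)
  = (2/2, 1/2, -6/2)
  = (1, 0.5, -3)

(1, 0.5, -3)


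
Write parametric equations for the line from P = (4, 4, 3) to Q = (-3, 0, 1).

Direction vector d = Q - P = (-3 - 4, 0 - 4, 1 - 3) = (-7, -4, -2)
Parametric form r = P + t·d:
x = 4 - 7t, y = 4 - 4t, z = 3 - 2t

x = 4 - 7t, y = 4 - 4t, z = 3 - 2t


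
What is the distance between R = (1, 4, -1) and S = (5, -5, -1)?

d = √[(x₂-x₁)² + (y₂-y₁)² + (z₂-z₁)²]
  = √[4² + (-9)² + 0²]
  = √[16 + 81 + 0]
  = √97
  ≈ 9.849

9.849


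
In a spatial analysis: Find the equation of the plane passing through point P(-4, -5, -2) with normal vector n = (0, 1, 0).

The plane through P with normal n = (a, b, c) satisfies n·(r - P) = 0,
i.e. ax + by + cz = a·x₀ + b·y₀ + c·z₀.
d = 0·(-4) + 1·(-5) + 0·(-2)
  = 0 - 5 + 0
  = -5
Equation: y = -5

y = -5


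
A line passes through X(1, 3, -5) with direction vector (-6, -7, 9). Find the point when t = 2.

P(t) = X + t·d
  = (1 + (-6)·2, 3 + (-7)·2, -5 + 9·2)
  = (1 - 12, 3 - 14, -5 + 18)
  = (-11, -11, 13)

(-11, -11, 13)


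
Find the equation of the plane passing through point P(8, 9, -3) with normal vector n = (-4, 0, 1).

The plane through P with normal n = (a, b, c) satisfies n·(r - P) = 0,
i.e. ax + by + cz = a·x₀ + b·y₀ + c·z₀.
d = (-4)·8 + 0·9 + 1·(-3)
  = -32 + 0 - 3
  = -35
Equation: -4x + z = -35

-4x + z = -35


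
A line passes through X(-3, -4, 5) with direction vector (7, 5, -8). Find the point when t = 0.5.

P(t) = X + t·d
  = (-3 + 7·0.5, -4 + 5·0.5, 5 + (-8)·0.5)
  = (-3 + 3.5, -4 + 2.5, 5 - 4)
  = (0.5, -1.5, 1)

(0.5, -1.5, 1)


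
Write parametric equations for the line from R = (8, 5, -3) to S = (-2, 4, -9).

Direction vector d = S - R = (-2 - 8, 4 - 5, -9 + 3) = (-10, -1, -6)
Parametric form r = R + t·d:
x = 8 - 10t, y = 5 - t, z = -3 - 6t

x = 8 - 10t, y = 5 - t, z = -3 - 6t


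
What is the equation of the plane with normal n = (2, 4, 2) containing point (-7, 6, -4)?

The plane through P with normal n = (a, b, c) satisfies n·(r - P) = 0,
i.e. ax + by + cz = a·x₀ + b·y₀ + c·z₀.
d = 2·(-7) + 4·6 + 2·(-4)
  = -14 + 24 - 8
  = 2
Equation: 2x + 4y + 2z = 2

2x + 4y + 2z = 2


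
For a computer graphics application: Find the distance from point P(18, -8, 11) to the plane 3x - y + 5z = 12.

distance = |a·x₀ + b·y₀ + c·z₀ - d| / √(a² + b² + c²)
  = |3·18 + (-1)·(-8) + 5·11 - 12| / √(3² + (-1)² + 5²)
  = |54 + 8 + 55 - 12| / √(9 + 1 + 25)
  = |105| / √35
  = 105 / 5.916
  ≈ 17.75

17.75


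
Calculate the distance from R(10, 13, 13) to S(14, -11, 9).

d = √[(x₂-x₁)² + (y₂-y₁)² + (z₂-z₁)²]
  = √[4² + (-24)² + (-4)²]
  = √[16 + 576 + 16]
  = √608
  ≈ 24.66

24.66


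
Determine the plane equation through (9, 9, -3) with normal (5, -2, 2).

The plane through P with normal n = (a, b, c) satisfies n·(r - P) = 0,
i.e. ax + by + cz = a·x₀ + b·y₀ + c·z₀.
d = 5·9 + (-2)·9 + 2·(-3)
  = 45 - 18 - 6
  = 21
Equation: 5x - 2y + 2z = 21

5x - 2y + 2z = 21


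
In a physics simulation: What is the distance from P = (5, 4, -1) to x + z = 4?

distance = |a·x₀ + b·y₀ + c·z₀ - d| / √(a² + b² + c²)
  = |1·5 + 0·4 + 1·(-1) - 4| / √(1² + 0² + 1²)
  = |5 + 0 - 1 - 4| / √(1 + 0 + 1)
  = |0| / √2
  = 0 / 1.414
  ≈ 0

0


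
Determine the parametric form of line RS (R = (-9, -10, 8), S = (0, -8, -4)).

Direction vector d = S - R = (0 + 9, -8 + 10, -4 - 8) = (9, 2, -12)
Parametric form r = R + t·d:
x = -9 + 9t, y = -10 + 2t, z = 8 - 12t

x = -9 + 9t, y = -10 + 2t, z = 8 - 12t


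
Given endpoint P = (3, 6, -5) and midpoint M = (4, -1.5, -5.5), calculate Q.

Q = 2M - P
  = (2·4 - 3, 2·(-1.5) - 6, 2·(-5.5) - (-5))
  = (8 - 3, -3 - 6, -11 + 5)
  = (5, -9, -6)

(5, -9, -6)


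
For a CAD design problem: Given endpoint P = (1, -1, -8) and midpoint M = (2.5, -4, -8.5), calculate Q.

Q = 2M - P
  = (2·2.5 - 1, 2·(-4) - (-1), 2·(-8.5) - (-8))
  = (5 - 1, -8 + 1, -17 + 8)
  = (4, -7, -9)

(4, -7, -9)


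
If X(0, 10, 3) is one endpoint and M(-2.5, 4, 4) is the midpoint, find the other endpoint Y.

Y = 2M - X
  = (2·(-2.5) - 0, 2·4 - 10, 2·4 - 3)
  = (-5 + 0, 8 - 10, 8 - 3)
  = (-5, -2, 5)

(-5, -2, 5)


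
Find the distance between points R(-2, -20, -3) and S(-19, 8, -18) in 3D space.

d = √[(x₂-x₁)² + (y₂-y₁)² + (z₂-z₁)²]
  = √[(-17)² + 28² + (-15)²]
  = √[289 + 784 + 225]
  = √1298
  ≈ 36.03

36.03


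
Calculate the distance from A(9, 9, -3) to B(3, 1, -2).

d = √[(x₂-x₁)² + (y₂-y₁)² + (z₂-z₁)²]
  = √[(-6)² + (-8)² + 1²]
  = √[36 + 64 + 1]
  = √101
  ≈ 10.05

10.05


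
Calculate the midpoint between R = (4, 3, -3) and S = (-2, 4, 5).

M = ((x₁+x₂)/2, (y₁+y₂)/2, (z₁+z₂)/2)
  = ((4 - 2)/2, (3 + 4)/2, (-3 + 5)/2)
  = (2/2, 7/2, 2/2)
  = (1, 3.5, 1)

(1, 3.5, 1)


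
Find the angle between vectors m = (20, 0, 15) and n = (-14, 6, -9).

m·n = 20·(-14) + 0·6 + 15·(-9) = -280 + 0 - 135 = -415
|m| = √(20² + 0² + 15²) = √625 ≈ 25
|n| = √((-14)² + 6² + (-9)²) = √313 ≈ 17.69
cos θ = (m·n)/(|m||n|) = -415/(25·17.69) ≈ -0.9383
θ = arccos(-0.9383) ≈ 159.8°

159.8°


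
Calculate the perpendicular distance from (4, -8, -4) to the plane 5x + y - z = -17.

distance = |a·x₀ + b·y₀ + c·z₀ - d| / √(a² + b² + c²)
  = |5·4 + 1·(-8) + (-1)·(-4) - (-17)| / √(5² + 1² + (-1)²)
  = |20 - 8 + 4 + 17| / √(25 + 1 + 1)
  = |33| / √27
  = 33 / 5.196
  ≈ 6.351

6.351


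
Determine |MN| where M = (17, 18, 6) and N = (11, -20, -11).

d = √[(x₂-x₁)² + (y₂-y₁)² + (z₂-z₁)²]
  = √[(-6)² + (-38)² + (-17)²]
  = √[36 + 1444 + 289]
  = √1769
  ≈ 42.06

42.06


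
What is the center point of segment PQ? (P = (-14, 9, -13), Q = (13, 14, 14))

M = ((x₁+x₂)/2, (y₁+y₂)/2, (z₁+z₂)/2)
  = ((-14 + 13)/2, (9 + 14)/2, (-13 + 14)/2)
  = (-1/2, 23/2, 1/2)
  = (-0.5, 11.5, 0.5)

(-0.5, 11.5, 0.5)


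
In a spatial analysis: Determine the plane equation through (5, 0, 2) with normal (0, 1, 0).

The plane through P with normal n = (a, b, c) satisfies n·(r - P) = 0,
i.e. ax + by + cz = a·x₀ + b·y₀ + c·z₀.
d = 0·5 + 1·0 + 0·2
  = 0 + 0 + 0
  = 0
Equation: y = 0

y = 0


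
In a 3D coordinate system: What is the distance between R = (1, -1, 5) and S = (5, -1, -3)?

d = √[(x₂-x₁)² + (y₂-y₁)² + (z₂-z₁)²]
  = √[4² + 0² + (-8)²]
  = √[16 + 0 + 64]
  = √80
  ≈ 8.944

8.944


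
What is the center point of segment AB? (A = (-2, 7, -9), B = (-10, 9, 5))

M = ((x₁+x₂)/2, (y₁+y₂)/2, (z₁+z₂)/2)
  = ((-2 - 10)/2, (7 + 9)/2, (-9 + 5)/2)
  = (-12/2, 16/2, -4/2)
  = (-6, 8, -2)

(-6, 8, -2)


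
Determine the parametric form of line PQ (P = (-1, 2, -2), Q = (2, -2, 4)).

Direction vector d = Q - P = (2 + 1, -2 - 2, 4 + 2) = (3, -4, 6)
Parametric form r = P + t·d:
x = -1 + 3t, y = 2 - 4t, z = -2 + 6t

x = -1 + 3t, y = 2 - 4t, z = -2 + 6t


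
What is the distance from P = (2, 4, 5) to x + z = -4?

distance = |a·x₀ + b·y₀ + c·z₀ - d| / √(a² + b² + c²)
  = |1·2 + 0·4 + 1·5 - (-4)| / √(1² + 0² + 1²)
  = |2 + 0 + 5 + 4| / √(1 + 0 + 1)
  = |11| / √2
  = 11 / 1.414
  ≈ 7.778

7.778


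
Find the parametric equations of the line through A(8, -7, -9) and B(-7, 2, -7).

Direction vector d = B - A = (-7 - 8, 2 + 7, -7 + 9) = (-15, 9, 2)
Parametric form r = A + t·d:
x = 8 - 15t, y = -7 + 9t, z = -9 + 2t

x = 8 - 15t, y = -7 + 9t, z = -9 + 2t


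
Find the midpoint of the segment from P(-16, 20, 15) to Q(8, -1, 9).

M = ((x₁+x₂)/2, (y₁+y₂)/2, (z₁+z₂)/2)
  = ((-16 + 8)/2, (20 - 1)/2, (15 + 9)/2)
  = (-8/2, 19/2, 24/2)
  = (-4, 9.5, 12)

(-4, 9.5, 12)


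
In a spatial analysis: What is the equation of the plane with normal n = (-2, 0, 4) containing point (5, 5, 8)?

The plane through P with normal n = (a, b, c) satisfies n·(r - P) = 0,
i.e. ax + by + cz = a·x₀ + b·y₀ + c·z₀.
d = (-2)·5 + 0·5 + 4·8
  = -10 + 0 + 32
  = 22
Equation: -2x + 4z = 22

-2x + 4z = 22


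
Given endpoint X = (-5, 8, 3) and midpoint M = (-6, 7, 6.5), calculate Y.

Y = 2M - X
  = (2·(-6) - (-5), 2·7 - 8, 2·6.5 - 3)
  = (-12 + 5, 14 - 8, 13 - 3)
  = (-7, 6, 10)

(-7, 6, 10)


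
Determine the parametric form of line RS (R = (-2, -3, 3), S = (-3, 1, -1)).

Direction vector d = S - R = (-3 + 2, 1 + 3, -1 - 3) = (-1, 4, -4)
Parametric form r = R + t·d:
x = -2 - t, y = -3 + 4t, z = 3 - 4t

x = -2 - t, y = -3 + 4t, z = 3 - 4t


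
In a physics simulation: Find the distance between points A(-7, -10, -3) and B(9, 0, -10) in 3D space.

d = √[(x₂-x₁)² + (y₂-y₁)² + (z₂-z₁)²]
  = √[16² + 10² + (-7)²]
  = √[256 + 100 + 49]
  = √405
  ≈ 20.12

20.12


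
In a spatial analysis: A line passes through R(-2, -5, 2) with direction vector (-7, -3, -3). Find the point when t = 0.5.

P(t) = R + t·d
  = (-2 + (-7)·0.5, -5 + (-3)·0.5, 2 + (-3)·0.5)
  = (-2 - 3.5, -5 - 1.5, 2 - 1.5)
  = (-5.5, -6.5, 0.5)

(-5.5, -6.5, 0.5)


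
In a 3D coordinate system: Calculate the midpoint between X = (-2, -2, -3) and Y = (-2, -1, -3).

M = ((x₁+x₂)/2, (y₁+y₂)/2, (z₁+z₂)/2)
  = ((-2 - 2)/2, (-2 - 1)/2, (-3 - 3)/2)
  = (-4/2, -3/2, -6/2)
  = (-2, -1.5, -3)

(-2, -1.5, -3)


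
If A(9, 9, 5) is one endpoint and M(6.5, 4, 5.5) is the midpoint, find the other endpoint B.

B = 2M - A
  = (2·6.5 - 9, 2·4 - 9, 2·5.5 - 5)
  = (13 - 9, 8 - 9, 11 - 5)
  = (4, -1, 6)

(4, -1, 6)


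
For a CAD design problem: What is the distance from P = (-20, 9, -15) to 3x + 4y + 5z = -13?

distance = |a·x₀ + b·y₀ + c·z₀ - d| / √(a² + b² + c²)
  = |3·(-20) + 4·9 + 5·(-15) - (-13)| / √(3² + 4² + 5²)
  = |-60 + 36 - 75 + 13| / √(9 + 16 + 25)
  = |-86| / √50
  = 86 / 7.071
  ≈ 12.16

12.16


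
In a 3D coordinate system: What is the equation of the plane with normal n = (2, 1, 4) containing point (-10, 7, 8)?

The plane through P with normal n = (a, b, c) satisfies n·(r - P) = 0,
i.e. ax + by + cz = a·x₀ + b·y₀ + c·z₀.
d = 2·(-10) + 1·7 + 4·8
  = -20 + 7 + 32
  = 19
Equation: 2x + y + 4z = 19

2x + y + 4z = 19


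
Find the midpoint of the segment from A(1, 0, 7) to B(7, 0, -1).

M = ((x₁+x₂)/2, (y₁+y₂)/2, (z₁+z₂)/2)
  = ((1 + 7)/2, (0 + 0)/2, (7 - 1)/2)
  = (8/2, 0/2, 6/2)
  = (4, 0, 3)

(4, 0, 3)


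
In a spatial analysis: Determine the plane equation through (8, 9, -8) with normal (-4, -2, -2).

The plane through P with normal n = (a, b, c) satisfies n·(r - P) = 0,
i.e. ax + by + cz = a·x₀ + b·y₀ + c·z₀.
d = (-4)·8 + (-2)·9 + (-2)·(-8)
  = -32 - 18 + 16
  = -34
Equation: -4x - 2y - 2z = -34

-4x - 2y - 2z = -34


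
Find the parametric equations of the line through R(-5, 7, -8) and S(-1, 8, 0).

Direction vector d = S - R = (-1 + 5, 8 - 7, 0 + 8) = (4, 1, 8)
Parametric form r = R + t·d:
x = -5 + 4t, y = 7 + t, z = -8 + 8t

x = -5 + 4t, y = 7 + t, z = -8 + 8t


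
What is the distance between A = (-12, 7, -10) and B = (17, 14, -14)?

d = √[(x₂-x₁)² + (y₂-y₁)² + (z₂-z₁)²]
  = √[29² + 7² + (-4)²]
  = √[841 + 49 + 16]
  = √906
  ≈ 30.1

30.1


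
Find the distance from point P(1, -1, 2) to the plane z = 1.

distance = |a·x₀ + b·y₀ + c·z₀ - d| / √(a² + b² + c²)
  = |0·1 + 0·(-1) + 1·2 - 1| / √(0² + 0² + 1²)
  = |0 + 0 + 2 - 1| / √(0 + 0 + 1)
  = |1| / √1
  = 1 / 1
  ≈ 1

1


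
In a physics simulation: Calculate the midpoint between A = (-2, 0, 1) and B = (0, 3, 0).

M = ((x₁+x₂)/2, (y₁+y₂)/2, (z₁+z₂)/2)
  = ((-2 + 0)/2, (0 + 3)/2, (1 + 0)/2)
  = (-2/2, 3/2, 1/2)
  = (-1, 1.5, 0.5)

(-1, 1.5, 0.5)


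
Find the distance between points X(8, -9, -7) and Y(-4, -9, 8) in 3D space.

d = √[(x₂-x₁)² + (y₂-y₁)² + (z₂-z₁)²]
  = √[(-12)² + 0² + 15²]
  = √[144 + 0 + 225]
  = √369
  ≈ 19.21

19.21


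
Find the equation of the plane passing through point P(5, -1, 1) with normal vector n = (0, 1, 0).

The plane through P with normal n = (a, b, c) satisfies n·(r - P) = 0,
i.e. ax + by + cz = a·x₀ + b·y₀ + c·z₀.
d = 0·5 + 1·(-1) + 0·1
  = 0 - 1 + 0
  = -1
Equation: y = -1

y = -1


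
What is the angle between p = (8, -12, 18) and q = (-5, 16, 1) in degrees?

p·q = 8·(-5) + (-12)·16 + 18·1 = -40 - 192 + 18 = -214
|p| = √(8² + (-12)² + 18²) = √532 ≈ 23.07
|q| = √((-5)² + 16² + 1²) = √282 ≈ 16.79
cos θ = (p·q)/(|p||q|) = -214/(23.07·16.79) ≈ -0.5525
θ = arccos(-0.5525) ≈ 123.5°

123.5°


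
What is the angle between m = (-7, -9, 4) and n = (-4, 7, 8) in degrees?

m·n = (-7)·(-4) + (-9)·7 + 4·8 = 28 - 63 + 32 = -3
|m| = √((-7)² + (-9)² + 4²) = √146 ≈ 12.08
|n| = √((-4)² + 7² + 8²) = √129 ≈ 11.36
cos θ = (m·n)/(|m||n|) = -3/(12.08·11.36) ≈ -0.02186
θ = arccos(-0.02186) ≈ 91.25°

91.25°


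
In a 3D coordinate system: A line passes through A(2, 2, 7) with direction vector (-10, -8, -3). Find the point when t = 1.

P(t) = A + t·d
  = (2 + (-10)·1, 2 + (-8)·1, 7 + (-3)·1)
  = (2 - 10, 2 - 8, 7 - 3)
  = (-8, -6, 4)

(-8, -6, 4)


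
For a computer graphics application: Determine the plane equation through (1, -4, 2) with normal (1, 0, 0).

The plane through P with normal n = (a, b, c) satisfies n·(r - P) = 0,
i.e. ax + by + cz = a·x₀ + b·y₀ + c·z₀.
d = 1·1 + 0·(-4) + 0·2
  = 1 + 0 + 0
  = 1
Equation: x = 1

x = 1


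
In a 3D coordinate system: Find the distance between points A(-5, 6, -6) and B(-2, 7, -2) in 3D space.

d = √[(x₂-x₁)² + (y₂-y₁)² + (z₂-z₁)²]
  = √[3² + 1² + 4²]
  = √[9 + 1 + 16]
  = √26
  ≈ 5.099

5.099


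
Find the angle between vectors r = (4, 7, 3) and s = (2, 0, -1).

r·s = 4·2 + 7·0 + 3·(-1) = 8 + 0 - 3 = 5
|r| = √(4² + 7² + 3²) = √74 ≈ 8.602
|s| = √(2² + 0² + (-1)²) = √5 ≈ 2.236
cos θ = (r·s)/(|r||s|) = 5/(8.602·2.236) ≈ 0.2599
θ = arccos(0.2599) ≈ 74.93°

74.93°


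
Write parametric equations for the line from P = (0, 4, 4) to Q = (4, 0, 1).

Direction vector d = Q - P = (4 + 0, 0 - 4, 1 - 4) = (4, -4, -3)
Parametric form r = P + t·d:
x = 0 + 4t, y = 4 - 4t, z = 4 - 3t

x = 0 + 4t, y = 4 - 4t, z = 4 - 3t


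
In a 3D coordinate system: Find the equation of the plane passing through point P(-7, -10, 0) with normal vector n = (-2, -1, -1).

The plane through P with normal n = (a, b, c) satisfies n·(r - P) = 0,
i.e. ax + by + cz = a·x₀ + b·y₀ + c·z₀.
d = (-2)·(-7) + (-1)·(-10) + (-1)·0
  = 14 + 10 + 0
  = 24
Equation: -2x - y - z = 24

-2x - y - z = 24


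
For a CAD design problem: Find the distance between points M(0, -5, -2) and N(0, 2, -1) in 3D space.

d = √[(x₂-x₁)² + (y₂-y₁)² + (z₂-z₁)²]
  = √[0² + 7² + 1²]
  = √[0 + 49 + 1]
  = √50
  ≈ 7.071

7.071


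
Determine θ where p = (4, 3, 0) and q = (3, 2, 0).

p·q = 4·3 + 3·2 + 0·0 = 12 + 6 + 0 = 18
|p| = √(4² + 3² + 0²) = √25 ≈ 5
|q| = √(3² + 2² + 0²) = √13 ≈ 3.606
cos θ = (p·q)/(|p||q|) = 18/(5·3.606) ≈ 0.9985
θ = arccos(0.9985) ≈ 3.18°

3.18°
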